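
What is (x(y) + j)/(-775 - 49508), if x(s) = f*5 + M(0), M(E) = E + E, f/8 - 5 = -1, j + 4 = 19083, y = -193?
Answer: -6413/16761 ≈ -0.38261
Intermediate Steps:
j = 19079 (j = -4 + 19083 = 19079)
f = 32 (f = 40 + 8*(-1) = 40 - 8 = 32)
M(E) = 2*E
x(s) = 160 (x(s) = 32*5 + 2*0 = 160 + 0 = 160)
(x(y) + j)/(-775 - 49508) = (160 + 19079)/(-775 - 49508) = 19239/(-50283) = 19239*(-1/50283) = -6413/16761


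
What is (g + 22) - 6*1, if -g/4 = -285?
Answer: 1156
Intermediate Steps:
g = 1140 (g = -4*(-285) = 1140)
(g + 22) - 6*1 = (1140 + 22) - 6*1 = 1162 - 6 = 1156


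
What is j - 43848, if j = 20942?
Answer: -22906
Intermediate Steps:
j - 43848 = 20942 - 43848 = -22906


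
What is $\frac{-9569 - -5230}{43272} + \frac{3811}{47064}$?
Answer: $- \frac{22129}{1146708} \approx -0.019298$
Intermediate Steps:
$\frac{-9569 - -5230}{43272} + \frac{3811}{47064} = \left(-9569 + 5230\right) \frac{1}{43272} + 3811 \cdot \frac{1}{47064} = \left(-4339\right) \frac{1}{43272} + \frac{103}{1272} = - \frac{4339}{43272} + \frac{103}{1272} = - \frac{22129}{1146708}$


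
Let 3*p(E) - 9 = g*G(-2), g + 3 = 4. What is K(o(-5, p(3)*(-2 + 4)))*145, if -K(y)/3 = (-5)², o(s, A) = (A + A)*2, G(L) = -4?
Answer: -10875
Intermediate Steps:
g = 1 (g = -3 + 4 = 1)
p(E) = 5/3 (p(E) = 3 + (1*(-4))/3 = 3 + (⅓)*(-4) = 3 - 4/3 = 5/3)
o(s, A) = 4*A (o(s, A) = (2*A)*2 = 4*A)
K(y) = -75 (K(y) = -3*(-5)² = -3*25 = -75)
K(o(-5, p(3)*(-2 + 4)))*145 = -75*145 = -10875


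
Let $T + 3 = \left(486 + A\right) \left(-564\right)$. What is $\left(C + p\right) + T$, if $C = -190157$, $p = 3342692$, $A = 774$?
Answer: $2441892$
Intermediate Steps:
$T = -710643$ ($T = -3 + \left(486 + 774\right) \left(-564\right) = -3 + 1260 \left(-564\right) = -3 - 710640 = -710643$)
$\left(C + p\right) + T = \left(-190157 + 3342692\right) - 710643 = 3152535 - 710643 = 2441892$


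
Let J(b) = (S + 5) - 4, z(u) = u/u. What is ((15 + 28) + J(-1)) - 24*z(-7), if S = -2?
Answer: 18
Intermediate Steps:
z(u) = 1
J(b) = -1 (J(b) = (-2 + 5) - 4 = 3 - 4 = -1)
((15 + 28) + J(-1)) - 24*z(-7) = ((15 + 28) - 1) - 24*1 = (43 - 1) - 24 = 42 - 24 = 18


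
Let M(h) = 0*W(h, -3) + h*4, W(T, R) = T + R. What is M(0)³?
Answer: 0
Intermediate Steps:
W(T, R) = R + T
M(h) = 4*h (M(h) = 0*(-3 + h) + h*4 = 0 + 4*h = 4*h)
M(0)³ = (4*0)³ = 0³ = 0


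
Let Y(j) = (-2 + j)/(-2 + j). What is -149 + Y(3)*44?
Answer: -105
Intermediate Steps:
Y(j) = 1
-149 + Y(3)*44 = -149 + 1*44 = -149 + 44 = -105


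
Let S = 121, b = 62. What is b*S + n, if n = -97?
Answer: 7405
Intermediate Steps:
b*S + n = 62*121 - 97 = 7502 - 97 = 7405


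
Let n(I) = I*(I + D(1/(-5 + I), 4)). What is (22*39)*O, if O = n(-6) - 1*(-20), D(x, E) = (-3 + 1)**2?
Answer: 27456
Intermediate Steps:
D(x, E) = 4 (D(x, E) = (-2)**2 = 4)
n(I) = I*(4 + I) (n(I) = I*(I + 4) = I*(4 + I))
O = 32 (O = -6*(4 - 6) - 1*(-20) = -6*(-2) + 20 = 12 + 20 = 32)
(22*39)*O = (22*39)*32 = 858*32 = 27456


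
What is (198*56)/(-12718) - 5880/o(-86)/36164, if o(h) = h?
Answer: -2150628207/2472143917 ≈ -0.86994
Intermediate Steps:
(198*56)/(-12718) - 5880/o(-86)/36164 = (198*56)/(-12718) - 5880/(-86)/36164 = 11088*(-1/12718) - 5880*(-1/86)*(1/36164) = -5544/6359 + (2940/43)*(1/36164) = -5544/6359 + 735/388763 = -2150628207/2472143917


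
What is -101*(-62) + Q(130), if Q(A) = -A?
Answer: 6132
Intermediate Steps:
-101*(-62) + Q(130) = -101*(-62) - 1*130 = 6262 - 130 = 6132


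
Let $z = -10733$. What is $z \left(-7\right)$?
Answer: $75131$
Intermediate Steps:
$z \left(-7\right) = \left(-10733\right) \left(-7\right) = 75131$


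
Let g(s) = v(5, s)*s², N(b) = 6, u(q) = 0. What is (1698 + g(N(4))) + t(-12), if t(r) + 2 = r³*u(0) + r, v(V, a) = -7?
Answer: 1432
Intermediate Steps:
g(s) = -7*s²
t(r) = -2 + r (t(r) = -2 + (r³*0 + r) = -2 + (0 + r) = -2 + r)
(1698 + g(N(4))) + t(-12) = (1698 - 7*6²) + (-2 - 12) = (1698 - 7*36) - 14 = (1698 - 252) - 14 = 1446 - 14 = 1432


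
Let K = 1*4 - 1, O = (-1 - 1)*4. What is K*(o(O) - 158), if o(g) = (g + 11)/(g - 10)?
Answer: -949/2 ≈ -474.50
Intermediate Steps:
O = -8 (O = -2*4 = -8)
K = 3 (K = 4 - 1 = 3)
o(g) = (11 + g)/(-10 + g)
K*(o(O) - 158) = 3*((11 - 8)/(-10 - 8) - 158) = 3*(3/(-18) - 158) = 3*(-1/18*3 - 158) = 3*(-⅙ - 158) = 3*(-949/6) = -949/2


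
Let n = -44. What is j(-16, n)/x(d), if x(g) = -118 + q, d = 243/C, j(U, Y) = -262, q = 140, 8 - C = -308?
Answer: -131/11 ≈ -11.909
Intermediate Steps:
C = 316 (C = 8 - 1*(-308) = 8 + 308 = 316)
d = 243/316 ≈ 0.76899
x(g) = 22 (x(g) = -118 + 140 = 22)
j(-16, n)/x(d) = -262/22 = -262*1/22 = -131/11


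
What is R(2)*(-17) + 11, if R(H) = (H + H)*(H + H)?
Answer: -261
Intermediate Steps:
R(H) = 4*H² (R(H) = (2*H)*(2*H) = 4*H²)
R(2)*(-17) + 11 = (4*2²)*(-17) + 11 = (4*4)*(-17) + 11 = 16*(-17) + 11 = -272 + 11 = -261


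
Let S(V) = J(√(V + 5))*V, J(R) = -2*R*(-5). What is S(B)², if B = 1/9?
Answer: 4600/729 ≈ 6.3100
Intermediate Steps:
J(R) = 10*R
B = ⅑ ≈ 0.11111
S(V) = 10*V*√(5 + V) (S(V) = (10*√(V + 5))*V = (10*√(5 + V))*V = 10*V*√(5 + V))
S(B)² = (10*(⅑)*√(5 + ⅑))² = (10*(⅑)*√(46/9))² = (10*(⅑)*(√46/3))² = (10*√46/27)² = 4600/729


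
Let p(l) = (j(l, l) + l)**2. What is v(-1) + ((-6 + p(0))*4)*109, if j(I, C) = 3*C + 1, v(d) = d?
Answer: -2181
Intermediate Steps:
j(I, C) = 1 + 3*C
p(l) = (1 + 4*l)**2 (p(l) = ((1 + 3*l) + l)**2 = (1 + 4*l)**2)
v(-1) + ((-6 + p(0))*4)*109 = -1 + ((-6 + (1 + 4*0)**2)*4)*109 = -1 + ((-6 + (1 + 0)**2)*4)*109 = -1 + ((-6 + 1**2)*4)*109 = -1 + ((-6 + 1)*4)*109 = -1 - 5*4*109 = -1 - 20*109 = -1 - 2180 = -2181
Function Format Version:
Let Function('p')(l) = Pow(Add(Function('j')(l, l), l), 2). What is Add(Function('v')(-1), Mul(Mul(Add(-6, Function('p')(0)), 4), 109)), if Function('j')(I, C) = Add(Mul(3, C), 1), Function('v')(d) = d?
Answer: -2181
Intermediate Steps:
Function('j')(I, C) = Add(1, Mul(3, C))
Function('p')(l) = Pow(Add(1, Mul(4, l)), 2) (Function('p')(l) = Pow(Add(Add(1, Mul(3, l)), l), 2) = Pow(Add(1, Mul(4, l)), 2))
Add(Function('v')(-1), Mul(Mul(Add(-6, Function('p')(0)), 4), 109)) = Add(-1, Mul(Mul(Add(-6, Pow(Add(1, Mul(4, 0)), 2)), 4), 109)) = Add(-1, Mul(Mul(Add(-6, Pow(Add(1, 0), 2)), 4), 109)) = Add(-1, Mul(Mul(Add(-6, Pow(1, 2)), 4), 109)) = Add(-1, Mul(Mul(Add(-6, 1), 4), 109)) = Add(-1, Mul(Mul(-5, 4), 109)) = Add(-1, Mul(-20, 109)) = Add(-1, -2180) = -2181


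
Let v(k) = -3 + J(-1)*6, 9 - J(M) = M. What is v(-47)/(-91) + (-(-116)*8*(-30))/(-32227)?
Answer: 53577/225589 ≈ 0.23750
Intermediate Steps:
J(M) = 9 - M
v(k) = 57 (v(k) = -3 + (9 - 1*(-1))*6 = -3 + (9 + 1)*6 = -3 + 10*6 = -3 + 60 = 57)
v(-47)/(-91) + (-(-116)*8*(-30))/(-32227) = 57/(-91) + (-(-116)*8*(-30))/(-32227) = 57*(-1/91) + (-29*(-32)*(-30))*(-1/32227) = -57/91 + (928*(-30))*(-1/32227) = -57/91 - 27840*(-1/32227) = -57/91 + 27840/32227 = 53577/225589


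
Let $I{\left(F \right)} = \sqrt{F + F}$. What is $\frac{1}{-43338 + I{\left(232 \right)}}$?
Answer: $- \frac{21669}{939090890} - \frac{\sqrt{29}}{469545445} \approx -2.3086 \cdot 10^{-5}$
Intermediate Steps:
$I{\left(F \right)} = \sqrt{2} \sqrt{F}$ ($I{\left(F \right)} = \sqrt{2 F} = \sqrt{2} \sqrt{F}$)
$\frac{1}{-43338 + I{\left(232 \right)}} = \frac{1}{-43338 + \sqrt{2} \sqrt{232}} = \frac{1}{-43338 + \sqrt{2} \cdot 2 \sqrt{58}} = \frac{1}{-43338 + 4 \sqrt{29}}$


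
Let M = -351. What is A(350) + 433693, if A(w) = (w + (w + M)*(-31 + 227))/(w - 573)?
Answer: 96713385/223 ≈ 4.3369e+5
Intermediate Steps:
A(w) = (-68796 + 197*w)/(-573 + w) (A(w) = (w + (w - 351)*(-31 + 227))/(w - 573) = (w + (-351 + w)*196)/(-573 + w) = (w + (-68796 + 196*w))/(-573 + w) = (-68796 + 197*w)/(-573 + w))
A(350) + 433693 = (-68796 + 197*350)/(-573 + 350) + 433693 = (-68796 + 68950)/(-223) + 433693 = -1/223*154 + 433693 = -154/223 + 433693 = 96713385/223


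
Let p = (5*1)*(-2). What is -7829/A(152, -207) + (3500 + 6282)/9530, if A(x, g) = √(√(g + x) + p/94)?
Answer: 4891/4765 - 7829*√47/√(-5 + 47*I*√55) ≈ -2017.1 + 2047.3*I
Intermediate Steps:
p = -10 (p = 5*(-2) = -10)
A(x, g) = √(-5/47 + √(g + x)) (A(x, g) = √(√(g + x) - 10/94) = √(√(g + x) - 10*1/94) = √(√(g + x) - 5/47) = √(-5/47 + √(g + x)))
-7829/A(152, -207) + (3500 + 6282)/9530 = -7829*47/√(-235 + 2209*√(-207 + 152)) + (3500 + 6282)/9530 = -7829*47/√(-235 + 2209*√(-55)) + 9782*(1/9530) = -7829*47/√(-235 + 2209*(I*√55)) + 4891/4765 = -7829*47/√(-235 + 2209*I*√55) + 4891/4765 = -367963/√(-235 + 2209*I*√55) + 4891/4765 = 4891/4765 - 367963/√(-235 + 2209*I*√55)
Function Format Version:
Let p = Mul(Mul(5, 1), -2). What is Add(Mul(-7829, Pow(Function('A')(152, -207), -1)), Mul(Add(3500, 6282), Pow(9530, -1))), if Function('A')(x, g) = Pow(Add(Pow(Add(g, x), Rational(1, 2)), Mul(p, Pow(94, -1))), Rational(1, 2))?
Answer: Add(Rational(4891, 4765), Mul(-7829, Pow(47, Rational(1, 2)), Pow(Add(-5, Mul(47, I, Pow(55, Rational(1, 2)))), Rational(-1, 2)))) ≈ Add(-2017.1, Mul(2047.3, I))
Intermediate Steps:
p = -10 (p = Mul(5, -2) = -10)
Function('A')(x, g) = Pow(Add(Rational(-5, 47), Pow(Add(g, x), Rational(1, 2))), Rational(1, 2)) (Function('A')(x, g) = Pow(Add(Pow(Add(g, x), Rational(1, 2)), Mul(-10, Pow(94, -1))), Rational(1, 2)) = Pow(Add(Pow(Add(g, x), Rational(1, 2)), Mul(-10, Rational(1, 94))), Rational(1, 2)) = Pow(Add(Pow(Add(g, x), Rational(1, 2)), Rational(-5, 47)), Rational(1, 2)) = Pow(Add(Rational(-5, 47), Pow(Add(g, x), Rational(1, 2))), Rational(1, 2)))
Add(Mul(-7829, Pow(Function('A')(152, -207), -1)), Mul(Add(3500, 6282), Pow(9530, -1))) = Add(Mul(-7829, Pow(Mul(Rational(1, 47), Pow(Add(-235, Mul(2209, Pow(Add(-207, 152), Rational(1, 2)))), Rational(1, 2))), -1)), Mul(Add(3500, 6282), Pow(9530, -1))) = Add(Mul(-7829, Pow(Mul(Rational(1, 47), Pow(Add(-235, Mul(2209, Pow(-55, Rational(1, 2)))), Rational(1, 2))), -1)), Mul(9782, Rational(1, 9530))) = Add(Mul(-7829, Pow(Mul(Rational(1, 47), Pow(Add(-235, Mul(2209, Mul(I, Pow(55, Rational(1, 2))))), Rational(1, 2))), -1)), Rational(4891, 4765)) = Add(Mul(-7829, Pow(Mul(Rational(1, 47), Pow(Add(-235, Mul(2209, I, Pow(55, Rational(1, 2)))), Rational(1, 2))), -1)), Rational(4891, 4765)) = Add(Mul(-7829, Mul(47, Pow(Add(-235, Mul(2209, I, Pow(55, Rational(1, 2)))), Rational(-1, 2)))), Rational(4891, 4765)) = Add(Mul(-367963, Pow(Add(-235, Mul(2209, I, Pow(55, Rational(1, 2)))), Rational(-1, 2))), Rational(4891, 4765)) = Add(Rational(4891, 4765), Mul(-367963, Pow(Add(-235, Mul(2209, I, Pow(55, Rational(1, 2)))), Rational(-1, 2))))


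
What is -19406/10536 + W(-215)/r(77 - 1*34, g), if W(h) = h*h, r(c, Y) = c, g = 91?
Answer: 5653397/5268 ≈ 1073.2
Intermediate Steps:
W(h) = h**2
-19406/10536 + W(-215)/r(77 - 1*34, g) = -19406/10536 + (-215)**2/(77 - 1*34) = -19406*1/10536 + 46225/(77 - 34) = -9703/5268 + 46225/43 = -9703/5268 + 46225*(1/43) = -9703/5268 + 1075 = 5653397/5268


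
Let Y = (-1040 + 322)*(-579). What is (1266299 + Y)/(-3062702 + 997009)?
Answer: -1682021/2065693 ≈ -0.81426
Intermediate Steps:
Y = 415722 (Y = -718*(-579) = 415722)
(1266299 + Y)/(-3062702 + 997009) = (1266299 + 415722)/(-3062702 + 997009) = 1682021/(-2065693) = 1682021*(-1/2065693) = -1682021/2065693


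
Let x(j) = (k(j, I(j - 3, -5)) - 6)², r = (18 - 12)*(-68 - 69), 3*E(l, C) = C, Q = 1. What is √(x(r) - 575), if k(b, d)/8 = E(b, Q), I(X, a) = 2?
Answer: 5*I*√203/3 ≈ 23.746*I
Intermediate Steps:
E(l, C) = C/3
k(b, d) = 8/3 (k(b, d) = 8*((⅓)*1) = 8*(⅓) = 8/3)
r = -822 (r = 6*(-137) = -822)
x(j) = 100/9 (x(j) = (8/3 - 6)² = (-10/3)² = 100/9)
√(x(r) - 575) = √(100/9 - 575) = √(-5075/9) = 5*I*√203/3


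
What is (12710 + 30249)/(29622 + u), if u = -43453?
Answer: -42959/13831 ≈ -3.1060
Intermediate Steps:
(12710 + 30249)/(29622 + u) = (12710 + 30249)/(29622 - 43453) = 42959/(-13831) = 42959*(-1/13831) = -42959/13831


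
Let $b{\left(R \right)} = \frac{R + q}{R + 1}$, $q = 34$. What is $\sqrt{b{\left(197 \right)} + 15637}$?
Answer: $\frac{\sqrt{562974}}{6} \approx 125.05$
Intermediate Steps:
$b{\left(R \right)} = \frac{34 + R}{1 + R}$ ($b{\left(R \right)} = \frac{R + 34}{R + 1} = \frac{34 + R}{1 + R}$)
$\sqrt{b{\left(197 \right)} + 15637} = \sqrt{\frac{34 + 197}{1 + 197} + 15637} = \sqrt{\frac{1}{198} \cdot 231 + 15637} = \sqrt{\frac{7}{6} + 15637} = \sqrt{\frac{93829}{6}} = \frac{\sqrt{562974}}{6}$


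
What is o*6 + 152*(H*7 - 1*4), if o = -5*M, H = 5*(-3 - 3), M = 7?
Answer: -32738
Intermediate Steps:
H = -30 (H = 5*(-6) = -30)
o = -35 (o = -5*7 = -35)
o*6 + 152*(H*7 - 1*4) = -35*6 + 152*(-30*7 - 1*4) = -210 + 152*(-210 - 4) = -210 + 152*(-214) = -210 - 32528 = -32738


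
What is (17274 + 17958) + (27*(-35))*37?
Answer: 267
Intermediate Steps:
(17274 + 17958) + (27*(-35))*37 = 35232 - 945*37 = 35232 - 34965 = 267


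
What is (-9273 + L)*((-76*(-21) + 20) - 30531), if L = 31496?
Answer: -642578045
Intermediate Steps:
(-9273 + L)*((-76*(-21) + 20) - 30531) = (-9273 + 31496)*((-76*(-21) + 20) - 30531) = 22223*((1596 + 20) - 30531) = 22223*(1616 - 30531) = 22223*(-28915) = -642578045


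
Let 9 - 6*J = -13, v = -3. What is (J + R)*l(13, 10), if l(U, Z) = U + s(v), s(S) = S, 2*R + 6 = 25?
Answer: 395/3 ≈ 131.67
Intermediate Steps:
R = 19/2 (R = -3 + (1/2)*25 = -3 + 25/2 = 19/2 ≈ 9.5000)
J = 11/3 (J = 3/2 - 1/6*(-13) = 3/2 + 13/6 = 11/3 ≈ 3.6667)
l(U, Z) = -3 + U (l(U, Z) = U - 3 = -3 + U)
(J + R)*l(13, 10) = (11/3 + 19/2)*(-3 + 13) = (79/6)*10 = 395/3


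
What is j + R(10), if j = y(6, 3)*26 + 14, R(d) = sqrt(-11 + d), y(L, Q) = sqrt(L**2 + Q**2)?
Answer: 14 + I + 78*sqrt(5) ≈ 188.41 + 1.0*I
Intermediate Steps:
j = 14 + 78*sqrt(5) (j = sqrt(6**2 + 3**2)*26 + 14 = sqrt(36 + 9)*26 + 14 = sqrt(45)*26 + 14 = (3*sqrt(5))*26 + 14 = 78*sqrt(5) + 14 = 14 + 78*sqrt(5) ≈ 188.41)
j + R(10) = (14 + 78*sqrt(5)) + sqrt(-11 + 10) = (14 + 78*sqrt(5)) + sqrt(-1) = (14 + 78*sqrt(5)) + I = 14 + I + 78*sqrt(5)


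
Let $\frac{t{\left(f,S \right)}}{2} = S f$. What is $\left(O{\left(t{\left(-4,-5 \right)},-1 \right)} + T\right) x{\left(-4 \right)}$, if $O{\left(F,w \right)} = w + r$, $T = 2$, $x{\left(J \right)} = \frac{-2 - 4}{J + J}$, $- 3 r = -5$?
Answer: $2$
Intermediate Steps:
$r = \frac{5}{3}$ ($r = \left(- \frac{1}{3}\right) \left(-5\right) = \frac{5}{3} \approx 1.6667$)
$x{\left(J \right)} = - \frac{3}{J}$ ($x{\left(J \right)} = - \frac{6}{2 J} = - 6 \frac{1}{2 J} = - \frac{3}{J}$)
$t{\left(f,S \right)} = 2 S f$
$O{\left(F,w \right)} = \frac{5}{3} + w$ ($O{\left(F,w \right)} = w + \frac{5}{3} = \frac{5}{3} + w$)
$\left(O{\left(t{\left(-4,-5 \right)},-1 \right)} + T\right) x{\left(-4 \right)} = \left(\left(\frac{5}{3} - 1\right) + 2\right) \left(- \frac{3}{-4}\right) = \left(\frac{2}{3} + 2\right) \left(\left(-3\right) \left(- \frac{1}{4}\right)\right) = \frac{8}{3} \cdot \frac{3}{4} = 2$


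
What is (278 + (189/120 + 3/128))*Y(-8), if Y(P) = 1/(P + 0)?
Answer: -178943/5120 ≈ -34.950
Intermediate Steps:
Y(P) = 1/P
(278 + (189/120 + 3/128))*Y(-8) = (278 + (189/120 + 3/128))/(-8) = (278 + (189*(1/120) + 3*(1/128)))*(-⅛) = (278 + (63/40 + 3/128))*(-⅛) = (278 + 1023/640)*(-⅛) = (178943/640)*(-⅛) = -178943/5120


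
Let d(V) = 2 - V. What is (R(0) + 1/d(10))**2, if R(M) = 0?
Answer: 1/64 ≈ 0.015625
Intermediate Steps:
(R(0) + 1/d(10))**2 = (0 + 1/(2 - 1*10))**2 = (0 + 1/(2 - 10))**2 = (0 + 1/(-8))**2 = (0 - 1/8)**2 = (-1/8)**2 = 1/64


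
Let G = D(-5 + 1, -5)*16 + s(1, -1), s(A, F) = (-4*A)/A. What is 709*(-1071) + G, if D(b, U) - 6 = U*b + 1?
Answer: -758911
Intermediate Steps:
s(A, F) = -4
D(b, U) = 7 + U*b (D(b, U) = 6 + (U*b + 1) = 6 + (1 + U*b) = 7 + U*b)
G = 428 (G = (7 - 5*(-5 + 1))*16 - 4 = (7 - 5*(-4))*16 - 4 = (7 + 20)*16 - 4 = 27*16 - 4 = 432 - 4 = 428)
709*(-1071) + G = 709*(-1071) + 428 = -759339 + 428 = -758911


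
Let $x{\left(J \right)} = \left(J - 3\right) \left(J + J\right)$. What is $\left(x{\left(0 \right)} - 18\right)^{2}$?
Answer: $324$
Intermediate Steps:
$x{\left(J \right)} = 2 J \left(-3 + J\right)$ ($x{\left(J \right)} = \left(-3 + J\right) 2 J = 2 J \left(-3 + J\right)$)
$\left(x{\left(0 \right)} - 18\right)^{2} = \left(2 \cdot 0 \left(-3 + 0\right) - 18\right)^{2} = \left(2 \cdot 0 \left(-3\right) - 18\right)^{2} = \left(0 - 18\right)^{2} = \left(-18\right)^{2} = 324$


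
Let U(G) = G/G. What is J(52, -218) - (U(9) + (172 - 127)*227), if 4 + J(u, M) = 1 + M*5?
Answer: -11309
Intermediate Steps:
U(G) = 1
J(u, M) = -3 + 5*M (J(u, M) = -4 + (1 + M*5) = -4 + (1 + 5*M) = -3 + 5*M)
J(52, -218) - (U(9) + (172 - 127)*227) = (-3 + 5*(-218)) - (1 + (172 - 127)*227) = (-3 - 1090) - (1 + 45*227) = -1093 - (1 + 10215) = -1093 - 1*10216 = -1093 - 10216 = -11309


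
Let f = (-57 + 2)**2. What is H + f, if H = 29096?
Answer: 32121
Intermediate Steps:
f = 3025 (f = (-55)**2 = 3025)
H + f = 29096 + 3025 = 32121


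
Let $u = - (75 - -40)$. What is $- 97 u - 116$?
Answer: $11039$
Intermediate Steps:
$u = -115$ ($u = - (75 + 40) = \left(-1\right) 115 = -115$)
$- 97 u - 116 = \left(-97\right) \left(-115\right) - 116 = 11155 - 116 = 11039$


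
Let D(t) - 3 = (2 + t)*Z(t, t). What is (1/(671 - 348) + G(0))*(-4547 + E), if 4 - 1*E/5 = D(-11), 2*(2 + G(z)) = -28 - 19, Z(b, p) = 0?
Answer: 37405641/323 ≈ 1.1581e+5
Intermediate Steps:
G(z) = -51/2 (G(z) = -2 + (-28 - 19)/2 = -2 + (1/2)*(-47) = -2 - 47/2 = -51/2)
D(t) = 3 (D(t) = 3 + (2 + t)*0 = 3 + 0 = 3)
E = 5 (E = 20 - 5*3 = 20 - 15 = 5)
(1/(671 - 348) + G(0))*(-4547 + E) = (1/(671 - 348) - 51/2)*(-4547 + 5) = (1/323 - 51/2)*(-4542) = -16471/646*(-4542) = 37405641/323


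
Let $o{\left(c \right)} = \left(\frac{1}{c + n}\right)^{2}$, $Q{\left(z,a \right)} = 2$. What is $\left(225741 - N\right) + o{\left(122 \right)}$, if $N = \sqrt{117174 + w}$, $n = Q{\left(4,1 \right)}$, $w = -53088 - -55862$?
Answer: $\frac{3470993617}{15376} - 2 \sqrt{29987} \approx 2.2539 \cdot 10^{5}$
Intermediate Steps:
$w = 2774$ ($w = -53088 + 55862 = 2774$)
$n = 2$
$N = 2 \sqrt{29987}$ ($N = \sqrt{117174 + 2774} = \sqrt{119948} = 2 \sqrt{29987} \approx 346.33$)
$o{\left(c \right)} = \frac{1}{\left(2 + c\right)^{2}}$ ($o{\left(c \right)} = \left(\frac{1}{c + 2}\right)^{2} = \left(\frac{1}{2 + c}\right)^{2} = \frac{1}{\left(2 + c\right)^{2}}$)
$\left(225741 - N\right) + o{\left(122 \right)} = \left(225741 - 2 \sqrt{29987}\right) + \frac{1}{\left(2 + 122\right)^{2}} = \left(225741 - 2 \sqrt{29987}\right) + \frac{1}{15376} = \frac{3470993617}{15376} - 2 \sqrt{29987}$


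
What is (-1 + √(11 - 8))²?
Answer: (1 - √3)² ≈ 0.53590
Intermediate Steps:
(-1 + √(11 - 8))² = (-1 + √3)²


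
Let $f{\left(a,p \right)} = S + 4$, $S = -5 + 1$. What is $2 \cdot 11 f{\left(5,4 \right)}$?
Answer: $0$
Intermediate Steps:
$S = -4$
$f{\left(a,p \right)} = 0$ ($f{\left(a,p \right)} = -4 + 4 = 0$)
$2 \cdot 11 f{\left(5,4 \right)} = 2 \cdot 11 \cdot 0 = 22 \cdot 0 = 0$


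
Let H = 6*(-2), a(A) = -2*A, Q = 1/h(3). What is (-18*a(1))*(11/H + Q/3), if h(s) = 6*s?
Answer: -97/3 ≈ -32.333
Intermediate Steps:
Q = 1/18 (Q = 1/(6*3) = 1/18 ≈ 0.055556)
H = -12
(-18*a(1))*(11/H + Q/3) = (-(-36))*(11/(-12) + (1/18)/3) = (-18*(-2))*(11*(-1/12) + (1/18)*(⅓)) = 36*(-11/12 + 1/54) = 36*(-97/108) = -97/3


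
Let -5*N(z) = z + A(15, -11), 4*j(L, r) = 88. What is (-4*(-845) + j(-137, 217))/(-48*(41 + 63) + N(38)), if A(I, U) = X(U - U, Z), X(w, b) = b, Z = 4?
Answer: -315/463 ≈ -0.68035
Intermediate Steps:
j(L, r) = 22 (j(L, r) = (1/4)*88 = 22)
A(I, U) = 4
N(z) = -4/5 - z/5 (N(z) = -(z + 4)/5 = -(4 + z)/5 = -4/5 - z/5)
(-4*(-845) + j(-137, 217))/(-48*(41 + 63) + N(38)) = (-4*(-845) + 22)/(-48*(41 + 63) + (-4/5 - 1/5*38)) = (3380 + 22)/(-48*104 + (-4/5 - 38/5)) = 3402/(-4992 - 42/5) = 3402/(-25002/5) = 3402*(-5/25002) = -315/463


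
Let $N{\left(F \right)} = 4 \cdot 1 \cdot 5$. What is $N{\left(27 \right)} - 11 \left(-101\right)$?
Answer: $1131$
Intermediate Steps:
$N{\left(F \right)} = 20$ ($N{\left(F \right)} = 4 \cdot 5 = 20$)
$N{\left(27 \right)} - 11 \left(-101\right) = 20 - 11 \left(-101\right) = 20 - -1111 = 20 + 1111 = 1131$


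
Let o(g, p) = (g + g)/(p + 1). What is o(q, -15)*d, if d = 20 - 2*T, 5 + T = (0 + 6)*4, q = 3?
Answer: 54/7 ≈ 7.7143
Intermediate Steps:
o(g, p) = 2*g/(1 + p) (o(g, p) = (2*g)/(1 + p) = 2*g/(1 + p))
T = 19 (T = -5 + (0 + 6)*4 = -5 + 6*4 = -5 + 24 = 19)
d = -18 (d = 20 - 2*19 = 20 - 38 = -18)
o(q, -15)*d = (2*3/(1 - 15))*(-18) = (2*3/(-14))*(-18) = (2*3*(-1/14))*(-18) = -3/7*(-18) = 54/7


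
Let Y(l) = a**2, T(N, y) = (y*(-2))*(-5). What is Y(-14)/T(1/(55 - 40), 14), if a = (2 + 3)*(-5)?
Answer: 125/28 ≈ 4.4643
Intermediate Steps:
a = -25 (a = 5*(-5) = -25)
T(N, y) = 10*y (T(N, y) = -2*y*(-5) = 10*y)
Y(l) = 625 (Y(l) = (-25)**2 = 625)
Y(-14)/T(1/(55 - 40), 14) = 625/((10*14)) = 625/140 = 625*(1/140) = 125/28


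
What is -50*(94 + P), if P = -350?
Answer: 12800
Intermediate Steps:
-50*(94 + P) = -50*(94 - 350) = -50*(-256) = 12800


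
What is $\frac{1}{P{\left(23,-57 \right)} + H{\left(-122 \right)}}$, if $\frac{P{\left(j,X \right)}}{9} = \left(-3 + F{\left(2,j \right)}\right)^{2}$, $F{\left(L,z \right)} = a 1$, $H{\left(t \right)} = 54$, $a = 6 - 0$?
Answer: $\frac{1}{135} \approx 0.0074074$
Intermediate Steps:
$a = 6$ ($a = 6 + 0 = 6$)
$F{\left(L,z \right)} = 6$ ($F{\left(L,z \right)} = 6 \cdot 1 = 6$)
$P{\left(j,X \right)} = 81$ ($P{\left(j,X \right)} = 9 \left(-3 + 6\right)^{2} = 9 \cdot 3^{2} = 9 \cdot 9 = 81$)
$\frac{1}{P{\left(23,-57 \right)} + H{\left(-122 \right)}} = \frac{1}{81 + 54} = \frac{1}{135}$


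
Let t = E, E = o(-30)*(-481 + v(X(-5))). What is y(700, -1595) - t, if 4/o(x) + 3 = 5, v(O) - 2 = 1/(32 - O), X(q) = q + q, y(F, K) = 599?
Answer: 32696/21 ≈ 1557.0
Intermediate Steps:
X(q) = 2*q
v(O) = 2 + 1/(32 - O)
o(x) = 2 (o(x) = 4/(-3 + 5) = 4/2 = 4*(½) = 2)
E = -20117/21 (E = 2*(-481 + (-65 + 2*(2*(-5)))/(-32 + 2*(-5))) = 2*(-481 + (-65 + 2*(-10))/(-32 - 10)) = 2*(-481 + (-65 - 20)/(-42)) = 2*(-481 - 1/42*(-85)) = 2*(-481 + 85/42) = 2*(-20117/42) = -20117/21 ≈ -957.95)
t = -20117/21 ≈ -957.95
y(700, -1595) - t = 599 - 1*(-20117/21) = 599 + 20117/21 = 32696/21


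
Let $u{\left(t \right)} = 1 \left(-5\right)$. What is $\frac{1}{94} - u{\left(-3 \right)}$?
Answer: $\frac{471}{94} \approx 5.0106$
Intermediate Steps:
$u{\left(t \right)} = -5$
$\frac{1}{94} - u{\left(-3 \right)} = \frac{1}{94} - -5 = \frac{1}{94} + 5 = \frac{471}{94}$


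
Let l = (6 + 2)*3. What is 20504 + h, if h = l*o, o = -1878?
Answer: -24568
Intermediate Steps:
l = 24 (l = 8*3 = 24)
h = -45072 (h = 24*(-1878) = -45072)
20504 + h = 20504 - 45072 = -24568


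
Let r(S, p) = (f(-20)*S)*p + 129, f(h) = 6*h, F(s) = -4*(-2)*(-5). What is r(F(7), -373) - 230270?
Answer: -2020541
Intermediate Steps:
F(s) = -40 (F(s) = 8*(-5) = -40)
r(S, p) = 129 - 120*S*p (r(S, p) = ((6*(-20))*S)*p + 129 = (-120*S)*p + 129 = -120*S*p + 129 = 129 - 120*S*p)
r(F(7), -373) - 230270 = (129 - 120*(-40)*(-373)) - 230270 = (129 - 1790400) - 230270 = -1790271 - 230270 = -2020541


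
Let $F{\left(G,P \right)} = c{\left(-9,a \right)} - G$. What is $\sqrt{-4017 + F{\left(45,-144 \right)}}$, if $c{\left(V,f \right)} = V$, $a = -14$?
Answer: $i \sqrt{4071} \approx 63.804 i$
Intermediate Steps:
$F{\left(G,P \right)} = -9 - G$
$\sqrt{-4017 + F{\left(45,-144 \right)}} = \sqrt{-4017 - 54} = \sqrt{-4071} = i \sqrt{4071}$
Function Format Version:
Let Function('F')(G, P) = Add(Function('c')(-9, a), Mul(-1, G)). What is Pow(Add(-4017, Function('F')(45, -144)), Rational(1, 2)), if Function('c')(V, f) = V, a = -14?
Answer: Mul(I, Pow(4071, Rational(1, 2))) ≈ Mul(63.804, I)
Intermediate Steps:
Function('F')(G, P) = Add(-9, Mul(-1, G))
Pow(Add(-4017, Function('F')(45, -144)), Rational(1, 2)) = Pow(Add(-4017, Add(-9, Mul(-1, 45))), Rational(1, 2)) = Pow(Add(-4017, Add(-9, -45)), Rational(1, 2)) = Pow(Add(-4017, -54), Rational(1, 2)) = Pow(-4071, Rational(1, 2)) = Mul(I, Pow(4071, Rational(1, 2)))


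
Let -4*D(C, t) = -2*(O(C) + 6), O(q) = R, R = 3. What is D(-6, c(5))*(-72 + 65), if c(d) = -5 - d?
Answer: -63/2 ≈ -31.500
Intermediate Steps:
O(q) = 3
D(C, t) = 9/2 (D(C, t) = -(-1)*(3 + 6)/2 = -(-1)*9/2 = -1/4*(-18) = 9/2)
D(-6, c(5))*(-72 + 65) = 9*(-72 + 65)/2 = (9/2)*(-7) = -63/2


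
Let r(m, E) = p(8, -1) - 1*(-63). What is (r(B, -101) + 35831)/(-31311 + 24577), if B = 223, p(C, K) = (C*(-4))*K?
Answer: -17963/3367 ≈ -5.3350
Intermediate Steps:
p(C, K) = -4*C*K (p(C, K) = (-4*C)*K = -4*C*K)
r(m, E) = 95 (r(m, E) = -4*8*(-1) - 1*(-63) = 32 + 63 = 95)
(r(B, -101) + 35831)/(-31311 + 24577) = (95 + 35831)/(-31311 + 24577) = 35926/(-6734) = 35926*(-1/6734) = -17963/3367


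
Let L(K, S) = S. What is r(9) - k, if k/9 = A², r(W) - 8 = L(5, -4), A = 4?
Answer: -140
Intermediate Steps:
r(W) = 4 (r(W) = 8 - 4 = 4)
k = 144 (k = 9*4² = 9*16 = 144)
r(9) - k = 4 - 1*144 = 4 - 144 = -140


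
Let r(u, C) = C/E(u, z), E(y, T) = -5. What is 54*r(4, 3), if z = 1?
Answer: -162/5 ≈ -32.400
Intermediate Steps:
r(u, C) = -C/5 (r(u, C) = C/(-5) = C*(-⅕) = -C/5)
54*r(4, 3) = 54*(-⅕*3) = 54*(-⅗) = -162/5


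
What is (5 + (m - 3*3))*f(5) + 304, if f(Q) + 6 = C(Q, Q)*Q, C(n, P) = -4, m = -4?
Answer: 512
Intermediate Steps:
f(Q) = -6 - 4*Q
(5 + (m - 3*3))*f(5) + 304 = (5 + (-4 - 3*3))*(-6 - 4*5) + 304 = (5 + (-4 - 9))*(-6 - 20) + 304 = (5 - 13)*(-26) + 304 = -8*(-26) + 304 = 208 + 304 = 512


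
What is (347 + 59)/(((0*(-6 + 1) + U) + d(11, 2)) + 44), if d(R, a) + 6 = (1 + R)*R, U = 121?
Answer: 406/291 ≈ 1.3952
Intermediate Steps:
d(R, a) = -6 + R*(1 + R) (d(R, a) = -6 + (1 + R)*R = -6 + R*(1 + R))
(347 + 59)/(((0*(-6 + 1) + U) + d(11, 2)) + 44) = (347 + 59)/(((0*(-6 + 1) + 121) + (-6 + 11 + 11²)) + 44) = 406/(((0*(-5) + 121) + (-6 + 11 + 121)) + 44) = 406/(((0 + 121) + 126) + 44) = 406/((121 + 126) + 44) = 406/(247 + 44) = 406/291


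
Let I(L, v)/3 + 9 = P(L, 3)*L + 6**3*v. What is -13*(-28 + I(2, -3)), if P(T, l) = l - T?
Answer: 25909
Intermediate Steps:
I(L, v) = -27 + 648*v + 3*L*(3 - L) (I(L, v) = -27 + 3*((3 - L)*L + 6**3*v) = -27 + 3*(L*(3 - L) + 216*v) = -27 + 3*(216*v + L*(3 - L)) = -27 + (648*v + 3*L*(3 - L)) = -27 + 648*v + 3*L*(3 - L))
-13*(-28 + I(2, -3)) = -13*(-28 + (-27 + 648*(-3) - 3*2*(-3 + 2))) = -13*(-28 + (-27 - 1944 - 3*2*(-1))) = -13*(-28 + (-27 - 1944 + 6)) = -13*(-28 - 1965) = -13*(-1993) = 25909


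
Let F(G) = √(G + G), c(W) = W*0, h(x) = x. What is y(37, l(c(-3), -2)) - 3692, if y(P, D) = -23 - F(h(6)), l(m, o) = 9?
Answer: -3715 - 2*√3 ≈ -3718.5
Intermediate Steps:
c(W) = 0
F(G) = √2*√G (F(G) = √(2*G) = √2*√G)
y(P, D) = -23 - 2*√3 (y(P, D) = -23 - √2*√6 = -23 - 2*√3)
y(37, l(c(-3), -2)) - 3692 = (-23 - 2*√3) - 3692 = -3715 - 2*√3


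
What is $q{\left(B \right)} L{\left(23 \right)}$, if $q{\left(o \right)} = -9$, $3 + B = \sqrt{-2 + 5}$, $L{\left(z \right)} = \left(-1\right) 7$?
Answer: $63$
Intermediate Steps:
$L{\left(z \right)} = -7$
$B = -3 + \sqrt{3}$ ($B = -3 + \sqrt{-2 + 5} = -3 + \sqrt{3} \approx -1.268$)
$q{\left(B \right)} L{\left(23 \right)} = \left(-9\right) \left(-7\right) = 63$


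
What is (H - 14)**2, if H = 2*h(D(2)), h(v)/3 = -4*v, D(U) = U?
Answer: 3844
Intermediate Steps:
h(v) = -12*v (h(v) = 3*(-4*v) = -12*v)
H = -48 (H = 2*(-12*2) = 2*(-24) = -48)
(H - 14)**2 = (-48 - 14)**2 = (-62)**2 = 3844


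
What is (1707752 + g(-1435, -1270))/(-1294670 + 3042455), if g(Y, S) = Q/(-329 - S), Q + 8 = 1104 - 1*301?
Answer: 1606995427/1644665685 ≈ 0.97710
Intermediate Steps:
Q = 795 (Q = -8 + (1104 - 1*301) = -8 + (1104 - 301) = -8 + 803 = 795)
g(Y, S) = 795/(-329 - S)
(1707752 + g(-1435, -1270))/(-1294670 + 3042455) = (1707752 - 795/(329 - 1270))/(-1294670 + 3042455) = (1707752 - 795/(-941))/1747785 = (1707752 - 795*(-1/941))*(1/1747785) = (1707752 + 795/941)*(1/1747785) = (1606995427/941)*(1/1747785) = 1606995427/1644665685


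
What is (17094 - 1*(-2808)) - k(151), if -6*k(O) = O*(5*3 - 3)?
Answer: 20204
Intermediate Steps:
k(O) = -2*O (k(O) = -O*(5*3 - 3)/6 = -O*(15 - 3)/6 = -O*12/6 = -2*O)
(17094 - 1*(-2808)) - k(151) = (17094 - 1*(-2808)) - (-2)*151 = (17094 + 2808) - 1*(-302) = 19902 + 302 = 20204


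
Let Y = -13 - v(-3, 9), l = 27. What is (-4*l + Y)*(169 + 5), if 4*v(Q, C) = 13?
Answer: -43239/2 ≈ -21620.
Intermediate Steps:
v(Q, C) = 13/4 (v(Q, C) = (¼)*13 = 13/4)
Y = -65/4 (Y = -13 - 1*13/4 = -13 - 13/4 = -65/4 ≈ -16.250)
(-4*l + Y)*(169 + 5) = (-4*27 - 65/4)*(169 + 5) = (-108 - 65/4)*174 = -497/4*174 = -43239/2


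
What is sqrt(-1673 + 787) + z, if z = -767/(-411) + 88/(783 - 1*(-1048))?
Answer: 1440545/752541 + I*sqrt(886) ≈ 1.9142 + 29.766*I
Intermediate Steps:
z = 1440545/752541 (z = -767*(-1/411) + 88/(783 + 1048) = 767/411 + 88/1831 = 1440545/752541 ≈ 1.9142)
sqrt(-1673 + 787) + z = sqrt(-1673 + 787) + 1440545/752541 = sqrt(-886) + 1440545/752541 = I*sqrt(886) + 1440545/752541 = 1440545/752541 + I*sqrt(886)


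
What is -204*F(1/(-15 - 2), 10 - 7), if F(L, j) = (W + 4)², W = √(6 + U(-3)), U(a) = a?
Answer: -3876 - 1632*√3 ≈ -6702.7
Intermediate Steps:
W = √3 (W = √(6 - 3) = √3 ≈ 1.7320)
F(L, j) = (4 + √3)² (F(L, j) = (√3 + 4)² = (4 + √3)²)
-204*F(1/(-15 - 2), 10 - 7) = -204*(4 + √3)²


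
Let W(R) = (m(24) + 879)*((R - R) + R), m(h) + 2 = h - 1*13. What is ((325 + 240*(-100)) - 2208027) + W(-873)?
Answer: -3006926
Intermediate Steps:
m(h) = -15 + h (m(h) = -2 + (h - 1*13) = -2 + (h - 13) = -2 + (-13 + h) = -15 + h)
W(R) = 888*R (W(R) = ((-15 + 24) + 879)*((R - R) + R) = (9 + 879)*(0 + R) = 888*R)
((325 + 240*(-100)) - 2208027) + W(-873) = ((325 + 240*(-100)) - 2208027) + 888*(-873) = ((325 - 24000) - 2208027) - 775224 = (-23675 - 2208027) - 775224 = -2231702 - 775224 = -3006926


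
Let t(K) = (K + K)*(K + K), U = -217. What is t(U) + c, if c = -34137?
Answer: 154219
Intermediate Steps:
t(K) = 4*K² (t(K) = (2*K)*(2*K) = 4*K²)
t(U) + c = 4*(-217)² - 34137 = 4*47089 - 34137 = 188356 - 34137 = 154219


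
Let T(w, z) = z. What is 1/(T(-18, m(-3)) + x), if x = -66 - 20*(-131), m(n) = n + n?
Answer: 1/2548 ≈ 0.00039246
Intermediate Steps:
m(n) = 2*n
x = 2554 (x = -66 + 2620 = 2554)
1/(T(-18, m(-3)) + x) = 1/(2*(-3) + 2554) = 1/(-6 + 2554) = 1/2548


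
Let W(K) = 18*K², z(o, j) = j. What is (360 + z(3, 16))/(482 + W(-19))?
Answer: 94/1745 ≈ 0.053868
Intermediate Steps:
(360 + z(3, 16))/(482 + W(-19)) = (360 + 16)/(482 + 18*(-19)²) = 376/(482 + 18*361) = 376/(482 + 6498) = 376/6980 = 376*(1/6980) = 94/1745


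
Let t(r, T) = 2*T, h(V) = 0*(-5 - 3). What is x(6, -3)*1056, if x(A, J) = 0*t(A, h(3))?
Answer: 0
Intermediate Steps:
h(V) = 0 (h(V) = 0*(-8) = 0)
x(A, J) = 0 (x(A, J) = 0*(2*0) = 0*0 = 0)
x(6, -3)*1056 = 0*1056 = 0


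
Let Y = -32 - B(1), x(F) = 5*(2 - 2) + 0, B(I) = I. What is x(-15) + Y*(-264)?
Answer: 8712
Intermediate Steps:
x(F) = 0 (x(F) = 5*0 + 0 = 0 + 0 = 0)
Y = -33 (Y = -32 - 1*1 = -32 - 1 = -33)
x(-15) + Y*(-264) = 0 - 33*(-264) = 0 + 8712 = 8712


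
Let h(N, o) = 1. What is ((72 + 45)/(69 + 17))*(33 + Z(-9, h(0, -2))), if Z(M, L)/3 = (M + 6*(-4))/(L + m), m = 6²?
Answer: 65637/1591 ≈ 41.255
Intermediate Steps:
m = 36
Z(M, L) = 3*(-24 + M)/(36 + L) (Z(M, L) = 3*((M + 6*(-4))/(L + 36)) = 3*((M - 24)/(36 + L)) = 3*((-24 + M)/(36 + L)) = 3*(-24 + M)/(36 + L))
((72 + 45)/(69 + 17))*(33 + Z(-9, h(0, -2))) = ((72 + 45)/(69 + 17))*(33 + 3*(-24 - 9)/(36 + 1)) = (117/86)*(33 + 3*(-33)/37) = (117*(1/86))*(33 + 3*(1/37)*(-33)) = 117*(33 - 99/37)/86 = (117/86)*(1122/37) = 65637/1591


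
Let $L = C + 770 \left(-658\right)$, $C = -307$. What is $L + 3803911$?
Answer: $3296944$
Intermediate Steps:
$L = -506967$ ($L = -307 + 770 \left(-658\right) = -307 - 506660 = -506967$)
$L + 3803911 = -506967 + 3803911 = 3296944$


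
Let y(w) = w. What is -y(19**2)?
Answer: -361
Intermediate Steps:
-y(19**2) = -1*19**2 = -1*361 = -361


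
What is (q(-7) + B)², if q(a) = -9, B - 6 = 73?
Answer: 4900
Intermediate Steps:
B = 79 (B = 6 + 73 = 79)
(q(-7) + B)² = (-9 + 79)² = 70² = 4900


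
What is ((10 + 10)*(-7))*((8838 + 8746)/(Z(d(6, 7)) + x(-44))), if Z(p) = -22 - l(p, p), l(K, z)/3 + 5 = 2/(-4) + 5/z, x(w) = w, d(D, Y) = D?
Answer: 615440/13 ≈ 47342.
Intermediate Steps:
l(K, z) = -33/2 + 15/z (l(K, z) = -15 + 3*(2/(-4) + 5/z) = -15 + 3*(2*(-¼) + 5/z) = -15 + 3*(-½ + 5/z) = -15 + (-3/2 + 15/z) = -33/2 + 15/z)
Z(p) = -11/2 - 15/p (Z(p) = -22 - (-33/2 + 15/p) = -22 + (33/2 - 15/p) = -11/2 - 15/p)
((10 + 10)*(-7))*((8838 + 8746)/(Z(d(6, 7)) + x(-44))) = ((10 + 10)*(-7))*((8838 + 8746)/((-11/2 - 15/6) - 44)) = (20*(-7))*(17584/((-11/2 - 15*⅙) - 44)) = -2461760/((-11/2 - 5/2) - 44) = -2461760/(-8 - 44) = -2461760/(-52) = -2461760*(-1)/52 = -140*(-4396/13) = 615440/13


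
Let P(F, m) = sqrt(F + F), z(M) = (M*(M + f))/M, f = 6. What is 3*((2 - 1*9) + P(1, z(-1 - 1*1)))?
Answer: -21 + 3*sqrt(2) ≈ -16.757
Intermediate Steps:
z(M) = 6 + M (z(M) = (M*(M + 6))/M = (M*(6 + M))/M = 6 + M)
P(F, m) = sqrt(2)*sqrt(F) (P(F, m) = sqrt(2*F) = sqrt(2)*sqrt(F))
3*((2 - 1*9) + P(1, z(-1 - 1*1))) = 3*((2 - 1*9) + sqrt(2)*sqrt(1)) = 3*((2 - 9) + sqrt(2)*1) = 3*(-7 + sqrt(2)) = -21 + 3*sqrt(2)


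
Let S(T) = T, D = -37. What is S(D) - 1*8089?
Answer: -8126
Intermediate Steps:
S(D) - 1*8089 = -37 - 1*8089 = -37 - 8089 = -8126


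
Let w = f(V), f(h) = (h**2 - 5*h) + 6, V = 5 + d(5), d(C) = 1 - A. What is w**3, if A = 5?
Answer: 8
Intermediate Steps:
d(C) = -4 (d(C) = 1 - 1*5 = 1 - 5 = -4)
V = 1 (V = 5 - 4 = 1)
f(h) = 6 + h**2 - 5*h
w = 2 (w = 6 + 1**2 - 5*1 = 6 + 1 - 5 = 2)
w**3 = 2**3 = 8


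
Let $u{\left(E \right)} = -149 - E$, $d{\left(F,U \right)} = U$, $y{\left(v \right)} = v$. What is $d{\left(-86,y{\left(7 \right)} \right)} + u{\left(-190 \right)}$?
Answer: $48$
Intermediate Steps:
$d{\left(-86,y{\left(7 \right)} \right)} + u{\left(-190 \right)} = 7 - -41 = 7 + \left(-149 + 190\right) = 7 + 41 = 48$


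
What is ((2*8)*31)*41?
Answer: 20336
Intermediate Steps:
((2*8)*31)*41 = (16*31)*41 = 496*41 = 20336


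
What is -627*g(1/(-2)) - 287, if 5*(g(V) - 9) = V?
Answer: -58673/10 ≈ -5867.3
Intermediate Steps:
g(V) = 9 + V/5
-627*g(1/(-2)) - 287 = -627*(9 + (⅕)/(-2)) - 287 = -627*(9 + (⅕)*(-½)) - 287 = -627*(9 - ⅒) - 287 = -627*89/10 - 287 = -55803/10 - 287 = -58673/10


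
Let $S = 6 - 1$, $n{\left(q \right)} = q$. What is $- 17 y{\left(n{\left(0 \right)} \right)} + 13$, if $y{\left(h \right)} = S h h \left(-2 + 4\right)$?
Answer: $13$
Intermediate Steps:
$S = 5$ ($S = 6 - 1 = 5$)
$y{\left(h \right)} = 10 h^{2}$ ($y{\left(h \right)} = 5 h h \left(-2 + 4\right) = 5 h^{2} \cdot 2 = 5 \cdot 2 h^{2} = 10 h^{2}$)
$- 17 y{\left(n{\left(0 \right)} \right)} + 13 = - 17 \cdot 10 \cdot 0^{2} + 13 = - 17 \cdot 10 \cdot 0 + 13 = \left(-17\right) 0 + 13 = 0 + 13 = 13$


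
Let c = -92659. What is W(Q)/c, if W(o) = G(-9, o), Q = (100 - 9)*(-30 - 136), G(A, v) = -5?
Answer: 5/92659 ≈ 5.3961e-5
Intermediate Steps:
Q = -15106 (Q = 91*(-166) = -15106)
W(o) = -5
W(Q)/c = -5/(-92659) = -5*(-1/92659) = 5/92659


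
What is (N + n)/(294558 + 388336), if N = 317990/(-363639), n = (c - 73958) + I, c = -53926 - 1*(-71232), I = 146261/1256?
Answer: -25821914236429/311898575430096 ≈ -0.082789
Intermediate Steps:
I = 146261/1256 (I = 146261*(1/1256) = 146261/1256 ≈ 116.45)
c = 17306 (c = -53926 + 71232 = 17306)
n = -71008651/1256 (n = (17306 - 73958) + 146261/1256 = -56652 + 146261/1256 = -71008651/1256 ≈ -56536.)
N = -317990/363639 (N = 317990*(-1/363639) = -317990/363639 ≈ -0.87447)
(N + n)/(294558 + 388336) = (-317990/363639 - 71008651/1256)/(294558 + 388336) = -25821914236429/456730584/682894 = -25821914236429/456730584*1/682894 = -25821914236429/311898575430096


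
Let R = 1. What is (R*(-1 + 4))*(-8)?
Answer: -24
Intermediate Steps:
(R*(-1 + 4))*(-8) = (1*(-1 + 4))*(-8) = (1*3)*(-8) = 3*(-8) = -24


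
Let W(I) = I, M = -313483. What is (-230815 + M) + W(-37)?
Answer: -544335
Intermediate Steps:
(-230815 + M) + W(-37) = (-230815 - 313483) - 37 = -544298 - 37 = -544335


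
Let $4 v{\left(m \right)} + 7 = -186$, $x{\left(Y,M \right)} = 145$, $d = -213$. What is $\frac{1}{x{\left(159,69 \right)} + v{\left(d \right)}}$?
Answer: $\frac{4}{387} \approx 0.010336$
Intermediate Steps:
$v{\left(m \right)} = - \frac{193}{4}$ ($v{\left(m \right)} = - \frac{7}{4} + \frac{1}{4} \left(-186\right) = - \frac{7}{4} - \frac{93}{2} = - \frac{193}{4}$)
$\frac{1}{x{\left(159,69 \right)} + v{\left(d \right)}} = \frac{1}{145 - \frac{193}{4}} = \frac{1}{\frac{387}{4}} = \frac{4}{387}$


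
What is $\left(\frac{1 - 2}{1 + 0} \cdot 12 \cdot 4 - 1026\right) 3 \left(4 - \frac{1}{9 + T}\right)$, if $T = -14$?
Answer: $- \frac{67662}{5} \approx -13532.0$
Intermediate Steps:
$\left(\frac{1 - 2}{1 + 0} \cdot 12 \cdot 4 - 1026\right) 3 \left(4 - \frac{1}{9 + T}\right) = \left(\frac{1 - 2}{1 + 0} \cdot 12 \cdot 4 - 1026\right) 3 \left(4 - \frac{1}{9 - 14}\right) = \left(- 1^{-1} \cdot 12 \cdot 4 - 1026\right) 3 \left(4 - \frac{1}{-5}\right) = \left(\left(-1\right) 1 \cdot 12 \cdot 4 - 1026\right) 3 \left(4 - - \frac{1}{5}\right) = \left(\left(-1\right) 12 \cdot 4 - 1026\right) 3 \left(4 + \frac{1}{5}\right) = \left(\left(-12\right) 4 - 1026\right) 3 \cdot \frac{21}{5} = \left(-48 - 1026\right) 3 \cdot \frac{21}{5} = \left(-1074\right) 3 \cdot \frac{21}{5} = \left(-3222\right) \frac{21}{5} = - \frac{67662}{5}$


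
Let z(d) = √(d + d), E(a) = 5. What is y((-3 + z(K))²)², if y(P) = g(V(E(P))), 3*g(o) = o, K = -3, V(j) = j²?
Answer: 625/9 ≈ 69.444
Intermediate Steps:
g(o) = o/3
z(d) = √2*√d (z(d) = √(2*d) = √2*√d)
y(P) = 25/3 (y(P) = (⅓)*5² = (⅓)*25 = 25/3)
y((-3 + z(K))²)² = (25/3)² = 625/9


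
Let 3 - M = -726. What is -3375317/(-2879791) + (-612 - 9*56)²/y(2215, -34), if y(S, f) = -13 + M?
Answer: 897267426667/515482589 ≈ 1740.6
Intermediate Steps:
M = 729 (M = 3 - 1*(-726) = 3 + 726 = 729)
y(S, f) = 716 (y(S, f) = -13 + 729 = 716)
-3375317/(-2879791) + (-612 - 9*56)²/y(2215, -34) = -3375317/(-2879791) + (-612 - 9*56)²/716 = -3375317*(-1/2879791) + (-612 - 504)²*(1/716) = 3375317/2879791 + (-1116)²*(1/716) = 3375317/2879791 + 1245456*(1/716) = 3375317/2879791 + 311364/179 = 897267426667/515482589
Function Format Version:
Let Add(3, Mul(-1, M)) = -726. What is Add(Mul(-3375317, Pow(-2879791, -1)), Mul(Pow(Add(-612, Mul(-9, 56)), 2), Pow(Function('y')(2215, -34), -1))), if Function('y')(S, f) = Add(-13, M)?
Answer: Rational(897267426667, 515482589) ≈ 1740.6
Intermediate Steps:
M = 729 (M = Add(3, Mul(-1, -726)) = Add(3, 726) = 729)
Function('y')(S, f) = 716 (Function('y')(S, f) = Add(-13, 729) = 716)
Add(Mul(-3375317, Pow(-2879791, -1)), Mul(Pow(Add(-612, Mul(-9, 56)), 2), Pow(Function('y')(2215, -34), -1))) = Add(Mul(-3375317, Pow(-2879791, -1)), Mul(Pow(Add(-612, Mul(-9, 56)), 2), Pow(716, -1))) = Add(Mul(-3375317, Rational(-1, 2879791)), Mul(Pow(Add(-612, -504), 2), Rational(1, 716))) = Add(Rational(3375317, 2879791), Mul(Pow(-1116, 2), Rational(1, 716))) = Add(Rational(3375317, 2879791), Mul(1245456, Rational(1, 716))) = Add(Rational(3375317, 2879791), Rational(311364, 179)) = Rational(897267426667, 515482589)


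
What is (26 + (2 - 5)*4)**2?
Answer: 196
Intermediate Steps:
(26 + (2 - 5)*4)**2 = (26 - 3*4)**2 = (26 - 12)**2 = 14**2 = 196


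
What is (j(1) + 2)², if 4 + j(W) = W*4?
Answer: 4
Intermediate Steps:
j(W) = -4 + 4*W (j(W) = -4 + W*4 = -4 + 4*W)
(j(1) + 2)² = ((-4 + 4*1) + 2)² = ((-4 + 4) + 2)² = (0 + 2)² = 2² = 4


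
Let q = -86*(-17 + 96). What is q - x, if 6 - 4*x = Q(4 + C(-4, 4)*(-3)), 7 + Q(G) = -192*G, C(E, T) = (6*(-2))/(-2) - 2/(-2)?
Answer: -23925/4 ≈ -5981.3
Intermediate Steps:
C(E, T) = 7 (C(E, T) = -12*(-1/2) - 2*(-1/2) = 6 + 1 = 7)
Q(G) = -7 - 192*G
q = -6794 (q = -86*79 = -6794)
x = -3251/4 (x = 3/2 - (-7 - 192*(4 + 7*(-3)))/4 = 3/2 - (-7 - 192*(4 - 21))/4 = 3/2 - (-7 - 192*(-17))/4 = 3/2 - (-7 + 3264)/4 = 3/2 - 1/4*3257 = 3/2 - 3257/4 = -3251/4 ≈ -812.75)
q - x = -6794 - 1*(-3251/4) = -6794 + 3251/4 = -23925/4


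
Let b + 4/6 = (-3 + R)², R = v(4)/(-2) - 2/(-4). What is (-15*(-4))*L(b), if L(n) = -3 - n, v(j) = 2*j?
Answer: -2675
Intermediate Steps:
R = -7/2 (R = (2*4)/(-2) - 2/(-4) = 8*(-½) - 2*(-¼) = -4 + ½ = -7/2 ≈ -3.5000)
b = 499/12 (b = -⅔ + (-3 - 7/2)² = -⅔ + (-13/2)² = -⅔ + 169/4 = 499/12 ≈ 41.583)
(-15*(-4))*L(b) = (-15*(-4))*(-3 - 1*499/12) = 60*(-3 - 499/12) = 60*(-535/12) = -2675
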